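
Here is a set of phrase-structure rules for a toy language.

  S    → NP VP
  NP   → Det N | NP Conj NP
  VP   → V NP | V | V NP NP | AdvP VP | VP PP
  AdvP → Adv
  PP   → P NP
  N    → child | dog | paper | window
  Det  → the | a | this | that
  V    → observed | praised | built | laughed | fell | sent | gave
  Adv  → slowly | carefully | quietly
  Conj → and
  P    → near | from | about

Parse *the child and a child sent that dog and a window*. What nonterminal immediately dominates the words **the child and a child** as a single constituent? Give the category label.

NP

S
  NP
    NP
      Det: the
      N: child
    Conj: and
    NP
      Det: a
      N: child
  VP
    V: sent
    NP
      NP
        Det: that
        N: dog
      Conj: and
      NP
        Det: a
        N: window
The span 'the child and a child' is the NP node built by NP → NP Conj NP.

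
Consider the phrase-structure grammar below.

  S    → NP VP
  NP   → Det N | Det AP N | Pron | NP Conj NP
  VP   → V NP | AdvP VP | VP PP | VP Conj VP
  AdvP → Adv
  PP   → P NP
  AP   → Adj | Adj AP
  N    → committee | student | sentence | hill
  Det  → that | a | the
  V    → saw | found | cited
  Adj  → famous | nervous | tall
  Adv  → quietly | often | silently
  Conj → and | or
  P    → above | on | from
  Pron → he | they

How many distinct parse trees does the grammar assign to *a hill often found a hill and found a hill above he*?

Two of the 5 distinct bracketings:
[S [NP [Det a] [N hill]] [VP [AdvP [Adv often]] [VP [VP [VP [V found] [NP [Det a] [N hill]]] [Conj and] [VP [V found] [NP [Det a] [N hill]]]] [PP [P above] [NP [Pron he]]]]]]
[S [NP [Det a] [N hill]] [VP [AdvP [Adv often]] [VP [VP [V found] [NP [Det a] [N hill]]] [Conj and] [VP [VP [V found] [NP [Det a] [N hill]]] [PP [P above] [NP [Pron he]]]]]]]
The trees differ in how a recursive rule is bracketed over the same span.

5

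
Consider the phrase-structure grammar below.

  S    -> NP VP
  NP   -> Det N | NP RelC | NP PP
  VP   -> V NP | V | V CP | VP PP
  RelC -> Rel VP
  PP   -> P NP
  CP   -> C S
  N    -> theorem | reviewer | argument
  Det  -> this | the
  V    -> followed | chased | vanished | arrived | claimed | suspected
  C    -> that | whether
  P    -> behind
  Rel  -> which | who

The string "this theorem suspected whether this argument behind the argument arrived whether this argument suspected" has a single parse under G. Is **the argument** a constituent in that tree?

Yes

[S [NP [Det this] [N theorem]] [VP [V suspected] [CP [C whether] [S [NP [NP [Det this] [N argument]] [PP [P behind] [NP [Det the] [N argument]]]] [VP [V arrived] [CP [C whether] [S [NP [Det this] [N argument]] [VP [V suspected]]]]]]]]]
The words 'the argument' are exhaustively dominated by a single NP node (built by NP → Det N), so they form a constituent.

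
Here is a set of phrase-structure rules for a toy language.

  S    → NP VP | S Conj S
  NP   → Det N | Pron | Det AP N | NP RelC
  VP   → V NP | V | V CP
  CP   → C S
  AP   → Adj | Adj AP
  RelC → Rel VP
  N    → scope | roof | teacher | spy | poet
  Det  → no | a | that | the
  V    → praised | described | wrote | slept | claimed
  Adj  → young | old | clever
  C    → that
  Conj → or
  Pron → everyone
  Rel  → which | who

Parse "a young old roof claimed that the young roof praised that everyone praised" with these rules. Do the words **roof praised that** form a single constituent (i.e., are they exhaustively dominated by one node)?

No

[S [NP [Det a] [AP [Adj young] [AP [Adj old]]] [N roof]] [VP [V claimed] [CP [C that] [S [NP [Det the] [AP [Adj young]] [N roof]] [VP [V praised] [CP [C that] [S [NP [Pron everyone]] [VP [V praised]]]]]]]]]
The smallest constituent containing 'roof praised that' is the S spanning 'the young roof praised that everyone praised'; no single node in the tree dominates exactly the given words.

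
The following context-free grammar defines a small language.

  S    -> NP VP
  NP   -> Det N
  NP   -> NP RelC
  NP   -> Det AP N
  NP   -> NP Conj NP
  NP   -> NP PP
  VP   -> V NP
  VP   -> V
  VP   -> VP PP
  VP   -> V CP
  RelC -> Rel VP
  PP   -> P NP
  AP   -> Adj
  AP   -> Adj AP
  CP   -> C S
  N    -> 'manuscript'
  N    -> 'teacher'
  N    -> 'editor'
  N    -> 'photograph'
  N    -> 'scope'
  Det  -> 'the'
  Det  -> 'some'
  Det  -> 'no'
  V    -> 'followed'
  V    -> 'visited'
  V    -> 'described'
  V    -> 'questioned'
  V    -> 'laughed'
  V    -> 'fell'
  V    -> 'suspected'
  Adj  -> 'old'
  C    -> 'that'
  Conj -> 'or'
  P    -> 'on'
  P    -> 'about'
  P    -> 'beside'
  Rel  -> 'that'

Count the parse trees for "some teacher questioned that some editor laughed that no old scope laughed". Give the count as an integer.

[S [NP [Det some] [N teacher]] [VP [V questioned] [CP [C that] [S [NP [Det some] [N editor]] [VP [V laughed] [CP [C that] [S [NP [Det no] [AP [Adj old]] [N scope]] [VP [V laughed]]]]]]]]]
No rule offers an alternative attachment or grouping for any span, so this is the only derivation.

1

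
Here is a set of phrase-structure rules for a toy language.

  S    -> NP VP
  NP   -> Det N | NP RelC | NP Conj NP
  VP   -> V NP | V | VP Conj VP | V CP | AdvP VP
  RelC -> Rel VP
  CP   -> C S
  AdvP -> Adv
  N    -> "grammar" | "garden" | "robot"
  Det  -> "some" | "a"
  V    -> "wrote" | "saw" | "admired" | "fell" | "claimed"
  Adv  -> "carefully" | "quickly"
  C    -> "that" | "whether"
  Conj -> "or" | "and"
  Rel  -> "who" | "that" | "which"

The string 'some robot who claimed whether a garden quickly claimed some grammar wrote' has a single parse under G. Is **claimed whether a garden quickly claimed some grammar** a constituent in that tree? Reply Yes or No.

Yes

[S [NP [NP [Det some] [N robot]] [RelC [Rel who] [VP [V claimed] [CP [C whether] [S [NP [Det a] [N garden]] [VP [AdvP [Adv quickly]] [VP [V claimed] [NP [Det some] [N grammar]]]]]]]]] [VP [V wrote]]]
The words 'claimed whether a garden quickly claimed some grammar' are exhaustively dominated by a single VP node (built by VP → V CP), so they form a constituent.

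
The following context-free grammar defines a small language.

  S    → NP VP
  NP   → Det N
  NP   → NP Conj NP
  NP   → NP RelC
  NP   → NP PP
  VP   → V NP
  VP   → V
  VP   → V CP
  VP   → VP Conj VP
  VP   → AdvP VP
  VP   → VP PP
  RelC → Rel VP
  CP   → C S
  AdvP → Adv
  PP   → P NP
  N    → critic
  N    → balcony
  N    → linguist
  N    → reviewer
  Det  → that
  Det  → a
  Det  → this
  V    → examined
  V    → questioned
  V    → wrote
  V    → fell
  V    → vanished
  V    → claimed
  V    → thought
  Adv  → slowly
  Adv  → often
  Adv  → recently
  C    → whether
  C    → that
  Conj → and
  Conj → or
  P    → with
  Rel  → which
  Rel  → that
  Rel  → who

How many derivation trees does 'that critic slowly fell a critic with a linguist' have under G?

Two of the 3 distinct bracketings:
[S [NP [Det that] [N critic]] [VP [AdvP [Adv slowly]] [VP [V fell] [NP [NP [Det a] [N critic]] [PP [P with] [NP [Det a] [N linguist]]]]]]]
[S [NP [Det that] [N critic]] [VP [AdvP [Adv slowly]] [VP [VP [V fell] [NP [Det a] [N critic]]] [PP [P with] [NP [Det a] [N linguist]]]]]]
The difference turns on whether NP → NP PP is used at the relevant span, versus an alternative expansion of NP.

3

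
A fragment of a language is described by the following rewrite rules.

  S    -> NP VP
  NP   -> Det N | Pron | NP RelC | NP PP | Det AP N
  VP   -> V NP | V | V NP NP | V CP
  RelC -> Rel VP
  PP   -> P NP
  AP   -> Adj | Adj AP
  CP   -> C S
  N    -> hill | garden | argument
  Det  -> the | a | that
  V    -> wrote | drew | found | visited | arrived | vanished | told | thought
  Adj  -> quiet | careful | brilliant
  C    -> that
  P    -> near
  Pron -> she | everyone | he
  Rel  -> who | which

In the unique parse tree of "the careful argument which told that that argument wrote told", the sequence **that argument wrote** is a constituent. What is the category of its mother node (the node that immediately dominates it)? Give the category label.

[S [NP [NP [Det the] [AP [Adj careful]] [N argument]] [RelC [Rel which] [VP [V told] [CP [C that] [S [NP [Det that] [N argument]] [VP [V wrote]]]]]]] [VP [V told]]]
The span 'that argument wrote' is the S node built by S → NP VP.
Its mother is the CP built by CP → C S.

CP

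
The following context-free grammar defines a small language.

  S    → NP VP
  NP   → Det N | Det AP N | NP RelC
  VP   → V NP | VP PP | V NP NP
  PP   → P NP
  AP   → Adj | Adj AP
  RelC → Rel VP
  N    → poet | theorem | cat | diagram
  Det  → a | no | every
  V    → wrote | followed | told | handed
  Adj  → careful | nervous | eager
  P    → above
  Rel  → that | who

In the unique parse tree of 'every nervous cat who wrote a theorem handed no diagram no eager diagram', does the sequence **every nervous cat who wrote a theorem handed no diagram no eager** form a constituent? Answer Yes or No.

[S [NP [NP [Det every] [AP [Adj nervous]] [N cat]] [RelC [Rel who] [VP [V wrote] [NP [Det a] [N theorem]]]]] [VP [V handed] [NP [Det no] [N diagram]] [NP [Det no] [AP [Adj eager]] [N diagram]]]]
The smallest constituent containing 'every nervous cat who wrote a theorem handed no diagram no eager' is the S spanning 'every nervous cat who wrote a theorem handed no diagram no eager diagram'; no single node in the tree dominates exactly the given words.

No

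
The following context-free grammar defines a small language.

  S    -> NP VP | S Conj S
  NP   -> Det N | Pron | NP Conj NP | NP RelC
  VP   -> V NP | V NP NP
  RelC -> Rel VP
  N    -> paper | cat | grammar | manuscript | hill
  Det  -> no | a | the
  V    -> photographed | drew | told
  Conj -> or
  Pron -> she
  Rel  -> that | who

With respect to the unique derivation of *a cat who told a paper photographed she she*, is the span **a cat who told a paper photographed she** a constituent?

No

[S [NP [NP [Det a] [N cat]] [RelC [Rel who] [VP [V told] [NP [Det a] [N paper]]]]] [VP [V photographed] [NP [Pron she]] [NP [Pron she]]]]
The smallest constituent containing 'a cat who told a paper photographed she' is the S spanning 'a cat who told a paper photographed she she'; no single node in the tree dominates exactly the given words.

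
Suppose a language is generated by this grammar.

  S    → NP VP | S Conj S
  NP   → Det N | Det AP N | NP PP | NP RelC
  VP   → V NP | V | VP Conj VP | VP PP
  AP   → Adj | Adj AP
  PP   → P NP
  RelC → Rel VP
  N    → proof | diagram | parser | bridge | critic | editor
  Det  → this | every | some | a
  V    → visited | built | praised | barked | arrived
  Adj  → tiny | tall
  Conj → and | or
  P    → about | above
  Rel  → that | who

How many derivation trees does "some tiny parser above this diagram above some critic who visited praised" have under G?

Two of the 5 distinct bracketings:
[S [NP [NP [Det some] [AP [Adj tiny]] [N parser]] [PP [P above] [NP [NP [Det this] [N diagram]] [PP [P above] [NP [NP [Det some] [N critic]] [RelC [Rel who] [VP [V visited]]]]]]]] [VP [V praised]]]
[S [NP [NP [Det some] [AP [Adj tiny]] [N parser]] [PP [P above] [NP [NP [NP [Det this] [N diagram]] [PP [P above] [NP [Det some] [N critic]]]] [RelC [Rel who] [VP [V visited]]]]]] [VP [V praised]]]
The trees differ in how a recursive rule is bracketed over the same span.

5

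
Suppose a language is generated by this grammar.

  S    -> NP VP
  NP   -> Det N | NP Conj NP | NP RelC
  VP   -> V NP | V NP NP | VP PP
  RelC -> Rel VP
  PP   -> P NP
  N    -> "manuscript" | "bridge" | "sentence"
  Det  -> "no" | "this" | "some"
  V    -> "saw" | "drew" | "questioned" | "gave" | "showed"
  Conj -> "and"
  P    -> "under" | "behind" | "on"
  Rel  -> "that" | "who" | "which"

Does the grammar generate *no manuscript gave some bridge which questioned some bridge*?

[S [NP [Det no] [N manuscript]] [VP [V gave] [NP [NP [Det some] [N bridge]] [RelC [Rel which] [VP [V questioned] [NP [Det some] [N bridge]]]]]]]
Each bracket corresponds to one application of a listed rule, so the string is derivable from S.

Grammatical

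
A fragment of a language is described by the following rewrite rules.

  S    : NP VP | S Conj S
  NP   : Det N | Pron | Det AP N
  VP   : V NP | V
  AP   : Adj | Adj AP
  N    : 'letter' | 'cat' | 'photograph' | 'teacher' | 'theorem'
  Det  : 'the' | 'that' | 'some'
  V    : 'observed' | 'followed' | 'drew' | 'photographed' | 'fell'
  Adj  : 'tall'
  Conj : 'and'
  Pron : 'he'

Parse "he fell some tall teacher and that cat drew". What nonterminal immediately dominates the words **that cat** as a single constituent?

NP

[S [S [NP [Pron he]] [VP [V fell] [NP [Det some] [AP [Adj tall]] [N teacher]]]] [Conj and] [S [NP [Det that] [N cat]] [VP [V drew]]]]
The span 'that cat' is the NP node built by NP → Det N.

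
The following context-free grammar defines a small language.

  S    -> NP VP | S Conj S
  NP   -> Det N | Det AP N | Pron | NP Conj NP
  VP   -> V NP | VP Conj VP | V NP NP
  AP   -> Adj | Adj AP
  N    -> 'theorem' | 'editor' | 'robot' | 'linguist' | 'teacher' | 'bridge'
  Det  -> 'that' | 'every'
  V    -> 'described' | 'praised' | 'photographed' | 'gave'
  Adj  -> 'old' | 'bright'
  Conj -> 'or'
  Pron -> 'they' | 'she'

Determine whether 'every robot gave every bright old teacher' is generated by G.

Grammatical

[S [NP [Det every] [N robot]] [VP [V gave] [NP [Det every] [AP [Adj bright] [AP [Adj old]]] [N teacher]]]]
Each bracket corresponds to one application of a listed rule, so the string is derivable from S.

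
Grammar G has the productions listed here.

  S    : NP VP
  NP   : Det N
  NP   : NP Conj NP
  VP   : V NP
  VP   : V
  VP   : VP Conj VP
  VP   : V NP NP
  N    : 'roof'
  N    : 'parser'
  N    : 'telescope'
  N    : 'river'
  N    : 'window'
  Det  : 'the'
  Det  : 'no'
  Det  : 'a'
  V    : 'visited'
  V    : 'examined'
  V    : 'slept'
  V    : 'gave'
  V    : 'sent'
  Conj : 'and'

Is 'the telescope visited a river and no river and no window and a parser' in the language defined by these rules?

[S [NP [Det the] [N telescope]] [VP [V visited] [NP [NP [Det a] [N river]] [Conj and] [NP [NP [Det no] [N river]] [Conj and] [NP [NP [Det no] [N window]] [Conj and] [NP [Det a] [N parser]]]]]]]
Every word is introduced by a lexical rule and the phrasal rules combine the resulting categories into a single S.

Grammatical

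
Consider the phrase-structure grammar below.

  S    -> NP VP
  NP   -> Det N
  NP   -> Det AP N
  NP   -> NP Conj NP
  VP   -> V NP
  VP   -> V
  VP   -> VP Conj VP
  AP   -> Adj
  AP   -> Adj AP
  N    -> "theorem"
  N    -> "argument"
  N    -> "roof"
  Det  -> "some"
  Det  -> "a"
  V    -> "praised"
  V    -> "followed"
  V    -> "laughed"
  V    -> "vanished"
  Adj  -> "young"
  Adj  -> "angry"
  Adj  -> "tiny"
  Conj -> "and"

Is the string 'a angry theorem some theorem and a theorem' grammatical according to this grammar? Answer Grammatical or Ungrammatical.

An N word can never sit immediately before a Det word in any string this grammar generates, so the substring 'theorem some' rules out a derivation.

Ungrammatical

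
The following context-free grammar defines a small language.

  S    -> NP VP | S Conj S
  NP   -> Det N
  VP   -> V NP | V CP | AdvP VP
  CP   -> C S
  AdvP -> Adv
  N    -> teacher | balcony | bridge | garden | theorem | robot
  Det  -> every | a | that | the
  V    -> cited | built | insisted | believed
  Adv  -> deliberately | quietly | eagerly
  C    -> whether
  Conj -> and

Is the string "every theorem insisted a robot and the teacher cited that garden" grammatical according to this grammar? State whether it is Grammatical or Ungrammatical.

[S [S [NP [Det every] [N theorem]] [VP [V insisted] [NP [Det a] [N robot]]]] [Conj and] [S [NP [Det the] [N teacher]] [VP [V cited] [NP [Det that] [N garden]]]]]
Each bracket corresponds to one application of a listed rule, so the string is derivable from S.

Grammatical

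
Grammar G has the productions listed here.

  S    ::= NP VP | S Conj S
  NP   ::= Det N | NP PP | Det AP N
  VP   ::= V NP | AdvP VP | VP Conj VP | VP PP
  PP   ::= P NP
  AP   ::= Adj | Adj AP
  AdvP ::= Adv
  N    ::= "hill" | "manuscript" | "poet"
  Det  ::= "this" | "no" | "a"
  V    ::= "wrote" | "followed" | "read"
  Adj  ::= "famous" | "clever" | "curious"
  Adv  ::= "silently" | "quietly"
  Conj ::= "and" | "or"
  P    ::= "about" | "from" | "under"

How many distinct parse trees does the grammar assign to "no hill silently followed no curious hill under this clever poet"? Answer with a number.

Two of the 3 distinct bracketings:
[S [NP [Det no] [N hill]] [VP [AdvP [Adv silently]] [VP [V followed] [NP [NP [Det no] [AP [Adj curious]] [N hill]] [PP [P under] [NP [Det this] [AP [Adj clever]] [N poet]]]]]]]
[S [NP [Det no] [N hill]] [VP [AdvP [Adv silently]] [VP [VP [V followed] [NP [Det no] [AP [Adj curious]] [N hill]]] [PP [P under] [NP [Det this] [AP [Adj clever]] [N poet]]]]]]
The difference turns on whether NP → NP PP is used at the relevant span, versus an alternative expansion of NP.

3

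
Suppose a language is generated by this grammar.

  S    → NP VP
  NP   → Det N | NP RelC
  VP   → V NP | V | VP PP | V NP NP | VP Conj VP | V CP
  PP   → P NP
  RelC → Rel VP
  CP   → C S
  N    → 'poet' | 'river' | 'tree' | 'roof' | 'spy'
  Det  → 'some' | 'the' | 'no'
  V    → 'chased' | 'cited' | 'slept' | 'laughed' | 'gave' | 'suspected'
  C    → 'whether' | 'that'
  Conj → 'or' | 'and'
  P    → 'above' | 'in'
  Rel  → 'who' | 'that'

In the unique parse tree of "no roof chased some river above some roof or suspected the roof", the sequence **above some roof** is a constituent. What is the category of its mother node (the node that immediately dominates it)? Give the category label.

VP

[S [NP [Det no] [N roof]] [VP [VP [VP [V chased] [NP [Det some] [N river]]] [PP [P above] [NP [Det some] [N roof]]]] [Conj or] [VP [V suspected] [NP [Det the] [N roof]]]]]
The span 'above some roof' is the PP node built by PP → P NP.
Its mother is the VP built by VP → VP PP.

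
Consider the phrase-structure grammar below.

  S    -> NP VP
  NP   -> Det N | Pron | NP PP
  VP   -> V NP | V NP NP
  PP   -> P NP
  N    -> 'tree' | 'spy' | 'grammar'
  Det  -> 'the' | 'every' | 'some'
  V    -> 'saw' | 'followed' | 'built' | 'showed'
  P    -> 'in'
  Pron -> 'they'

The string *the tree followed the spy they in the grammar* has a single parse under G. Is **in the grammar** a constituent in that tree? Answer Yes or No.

Yes

[S [NP [Det the] [N tree]] [VP [V followed] [NP [Det the] [N spy]] [NP [NP [Pron they]] [PP [P in] [NP [Det the] [N grammar]]]]]]
The words 'in the grammar' are exhaustively dominated by a single PP node (built by PP → P NP), so they form a constituent.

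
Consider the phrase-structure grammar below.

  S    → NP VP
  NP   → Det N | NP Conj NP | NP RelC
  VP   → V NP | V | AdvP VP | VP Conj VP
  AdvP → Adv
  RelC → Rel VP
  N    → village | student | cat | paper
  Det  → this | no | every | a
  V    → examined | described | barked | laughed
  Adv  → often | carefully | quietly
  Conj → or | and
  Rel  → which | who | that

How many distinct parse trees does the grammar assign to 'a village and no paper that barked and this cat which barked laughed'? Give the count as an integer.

Two of the 7 distinct bracketings:
[S [NP [NP [Det a] [N village]] [Conj and] [NP [NP [NP [Det no] [N paper]] [RelC [Rel that] [VP [V barked]]]] [Conj and] [NP [NP [Det this] [N cat]] [RelC [Rel which] [VP [V barked]]]]]] [VP [V laughed]]]
[S [NP [NP [Det a] [N village]] [Conj and] [NP [NP [NP [NP [Det no] [N paper]] [RelC [Rel that] [VP [V barked]]]] [Conj and] [NP [Det this] [N cat]]] [RelC [Rel which] [VP [V barked]]]]] [VP [V laughed]]]
The trees differ in how a recursive rule is bracketed over the same span.

7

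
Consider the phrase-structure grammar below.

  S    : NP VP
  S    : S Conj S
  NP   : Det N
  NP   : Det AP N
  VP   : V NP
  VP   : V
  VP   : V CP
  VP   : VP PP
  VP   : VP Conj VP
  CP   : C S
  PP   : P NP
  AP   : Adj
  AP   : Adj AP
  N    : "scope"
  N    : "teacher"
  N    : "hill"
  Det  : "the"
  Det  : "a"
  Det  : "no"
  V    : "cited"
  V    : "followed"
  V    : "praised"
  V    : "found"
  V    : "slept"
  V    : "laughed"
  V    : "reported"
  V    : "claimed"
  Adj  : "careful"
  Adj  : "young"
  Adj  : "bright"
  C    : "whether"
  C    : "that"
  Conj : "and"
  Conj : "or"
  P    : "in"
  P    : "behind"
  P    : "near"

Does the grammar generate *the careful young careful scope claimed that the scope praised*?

Grammatical

S
  NP
    Det: the
    AP
      Adj: careful
      AP
        Adj: young
        AP
          Adj: careful
    N: scope
  VP
    V: claimed
    CP
      C: that
      S
        NP
          Det: the
          N: scope
        VP
          V: praised
Every word is introduced by a lexical rule and the phrasal rules combine the resulting categories into a single S.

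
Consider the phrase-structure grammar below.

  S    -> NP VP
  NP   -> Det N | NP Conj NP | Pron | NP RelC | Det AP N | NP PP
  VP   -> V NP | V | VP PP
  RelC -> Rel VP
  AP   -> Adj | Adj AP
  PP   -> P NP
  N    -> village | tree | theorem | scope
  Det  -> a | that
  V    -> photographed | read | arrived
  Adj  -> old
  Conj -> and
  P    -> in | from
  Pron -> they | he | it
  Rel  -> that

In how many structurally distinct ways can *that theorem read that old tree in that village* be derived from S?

2

The two bracketings:
[S [NP [Det that] [N theorem]] [VP [V read] [NP [NP [Det that] [AP [Adj old]] [N tree]] [PP [P in] [NP [Det that] [N village]]]]]]
[S [NP [Det that] [N theorem]] [VP [VP [V read] [NP [Det that] [AP [Adj old]] [N tree]]] [PP [P in] [NP [Det that] [N village]]]]]
The difference turns on whether NP → NP PP is used at the relevant span, versus an alternative expansion of NP.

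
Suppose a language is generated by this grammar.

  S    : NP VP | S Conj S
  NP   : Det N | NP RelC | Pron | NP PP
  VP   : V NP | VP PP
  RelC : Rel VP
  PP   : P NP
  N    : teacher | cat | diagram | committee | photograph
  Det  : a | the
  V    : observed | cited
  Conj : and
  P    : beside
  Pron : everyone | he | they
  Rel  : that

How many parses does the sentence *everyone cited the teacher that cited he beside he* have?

Two of the 4 distinct bracketings:
[S [NP [Pron everyone]] [VP [V cited] [NP [NP [Det the] [N teacher]] [RelC [Rel that] [VP [V cited] [NP [NP [Pron he]] [PP [P beside] [NP [Pron he]]]]]]]]]
[S [NP [Pron everyone]] [VP [V cited] [NP [NP [Det the] [N teacher]] [RelC [Rel that] [VP [VP [V cited] [NP [Pron he]]] [PP [P beside] [NP [Pron he]]]]]]]]
The difference turns on whether NP → NP PP is used at the relevant span, versus an alternative expansion of NP.

4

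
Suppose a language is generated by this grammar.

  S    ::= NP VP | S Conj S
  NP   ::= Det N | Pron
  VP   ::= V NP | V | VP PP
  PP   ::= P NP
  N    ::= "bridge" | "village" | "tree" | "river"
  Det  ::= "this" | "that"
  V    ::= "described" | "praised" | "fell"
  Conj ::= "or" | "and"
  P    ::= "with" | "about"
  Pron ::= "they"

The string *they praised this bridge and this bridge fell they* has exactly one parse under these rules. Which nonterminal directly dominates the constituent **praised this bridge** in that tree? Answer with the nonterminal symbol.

S
  S
    NP
      Pron: they
    VP
      V: praised
      NP
        Det: this
        N: bridge
  Conj: and
  S
    NP
      Det: this
      N: bridge
    VP
      V: fell
      NP
        Pron: they
The span 'praised this bridge' is the VP node built by VP → V NP.
Its mother is the S built by S → NP VP.

S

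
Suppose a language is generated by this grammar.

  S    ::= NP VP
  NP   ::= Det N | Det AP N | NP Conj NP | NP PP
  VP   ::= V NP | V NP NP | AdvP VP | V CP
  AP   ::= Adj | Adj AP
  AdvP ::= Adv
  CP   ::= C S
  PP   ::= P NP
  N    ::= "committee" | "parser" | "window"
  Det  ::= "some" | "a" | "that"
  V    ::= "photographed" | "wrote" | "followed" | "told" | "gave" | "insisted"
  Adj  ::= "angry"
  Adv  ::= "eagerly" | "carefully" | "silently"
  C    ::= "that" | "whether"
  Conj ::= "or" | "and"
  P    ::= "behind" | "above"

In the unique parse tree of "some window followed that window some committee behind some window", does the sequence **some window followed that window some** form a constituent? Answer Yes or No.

[S [NP [Det some] [N window]] [VP [V followed] [NP [Det that] [N window]] [NP [NP [Det some] [N committee]] [PP [P behind] [NP [Det some] [N window]]]]]]
The smallest constituent containing 'some window followed that window some' is the S spanning 'some window followed that window some committee behind some window'; no single node in the tree dominates exactly the given words.

No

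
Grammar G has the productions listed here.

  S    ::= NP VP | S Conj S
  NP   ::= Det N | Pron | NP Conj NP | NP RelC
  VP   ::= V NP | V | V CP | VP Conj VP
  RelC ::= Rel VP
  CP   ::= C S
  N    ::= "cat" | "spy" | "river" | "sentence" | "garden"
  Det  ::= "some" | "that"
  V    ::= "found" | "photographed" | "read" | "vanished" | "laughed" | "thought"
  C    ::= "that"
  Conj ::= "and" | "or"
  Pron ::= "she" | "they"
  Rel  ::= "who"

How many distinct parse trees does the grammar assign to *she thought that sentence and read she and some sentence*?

[S [NP [Pron she]] [VP [VP [V thought] [NP [Det that] [N sentence]]] [Conj and] [VP [V read] [NP [NP [Pron she]] [Conj and] [NP [Det some] [N sentence]]]]]]
No rule offers an alternative attachment or grouping for any span, so this is the only derivation.

1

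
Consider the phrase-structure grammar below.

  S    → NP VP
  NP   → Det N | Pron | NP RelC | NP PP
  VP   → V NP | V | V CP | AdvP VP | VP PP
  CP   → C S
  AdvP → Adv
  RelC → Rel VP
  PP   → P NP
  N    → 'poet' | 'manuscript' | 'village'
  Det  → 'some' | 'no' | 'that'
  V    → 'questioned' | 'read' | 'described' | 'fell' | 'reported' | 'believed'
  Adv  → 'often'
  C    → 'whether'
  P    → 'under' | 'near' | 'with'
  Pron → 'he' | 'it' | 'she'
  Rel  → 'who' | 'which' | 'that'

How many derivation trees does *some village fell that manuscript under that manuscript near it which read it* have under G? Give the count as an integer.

Two of the 9 distinct bracketings:
[S [NP [Det some] [N village]] [VP [V fell] [NP [NP [NP [Det that] [N manuscript]] [PP [P under] [NP [NP [Det that] [N manuscript]] [PP [P near] [NP [Pron it]]]]]] [RelC [Rel which] [VP [V read] [NP [Pron it]]]]]]]
[S [NP [Det some] [N village]] [VP [V fell] [NP [NP [NP [NP [Det that] [N manuscript]] [PP [P under] [NP [Det that] [N manuscript]]]] [PP [P near] [NP [Pron it]]]] [RelC [Rel which] [VP [V read] [NP [Pron it]]]]]]]
The trees differ in how a recursive rule is bracketed over the same span.

9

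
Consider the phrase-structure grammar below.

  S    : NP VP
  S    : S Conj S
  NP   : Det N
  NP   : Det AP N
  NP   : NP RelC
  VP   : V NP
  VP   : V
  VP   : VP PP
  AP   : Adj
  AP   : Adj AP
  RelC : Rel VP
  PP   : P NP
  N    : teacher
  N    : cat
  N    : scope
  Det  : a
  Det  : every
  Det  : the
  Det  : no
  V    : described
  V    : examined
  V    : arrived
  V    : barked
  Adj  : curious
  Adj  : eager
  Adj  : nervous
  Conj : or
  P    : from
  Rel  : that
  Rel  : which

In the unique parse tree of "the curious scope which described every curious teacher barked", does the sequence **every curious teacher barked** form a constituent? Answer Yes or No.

No

[S [NP [NP [Det the] [AP [Adj curious]] [N scope]] [RelC [Rel which] [VP [V described] [NP [Det every] [AP [Adj curious]] [N teacher]]]]] [VP [V barked]]]
The smallest constituent containing 'every curious teacher barked' is the S spanning 'the curious scope which described every curious teacher barked'; no single node in the tree dominates exactly the given words.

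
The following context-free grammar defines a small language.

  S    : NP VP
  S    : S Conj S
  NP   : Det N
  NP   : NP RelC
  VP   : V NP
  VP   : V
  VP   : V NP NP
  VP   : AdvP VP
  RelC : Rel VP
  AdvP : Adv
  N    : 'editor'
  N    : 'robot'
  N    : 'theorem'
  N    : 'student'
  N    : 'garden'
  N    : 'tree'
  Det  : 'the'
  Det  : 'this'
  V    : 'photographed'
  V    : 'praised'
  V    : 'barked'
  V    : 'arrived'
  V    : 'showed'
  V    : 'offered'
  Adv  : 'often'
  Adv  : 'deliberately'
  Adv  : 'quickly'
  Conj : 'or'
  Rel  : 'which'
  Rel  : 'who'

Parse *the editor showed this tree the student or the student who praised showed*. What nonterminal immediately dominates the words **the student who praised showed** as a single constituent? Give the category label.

S
  S
    NP
      Det: the
      N: editor
    VP
      V: showed
      NP
        Det: this
        N: tree
      NP
        Det: the
        N: student
  Conj: or
  S
    NP
      NP
        Det: the
        N: student
      RelC
        Rel: who
        VP
          V: praised
    VP
      V: showed
The span 'the student who praised showed' is the S node built by S → NP VP.

S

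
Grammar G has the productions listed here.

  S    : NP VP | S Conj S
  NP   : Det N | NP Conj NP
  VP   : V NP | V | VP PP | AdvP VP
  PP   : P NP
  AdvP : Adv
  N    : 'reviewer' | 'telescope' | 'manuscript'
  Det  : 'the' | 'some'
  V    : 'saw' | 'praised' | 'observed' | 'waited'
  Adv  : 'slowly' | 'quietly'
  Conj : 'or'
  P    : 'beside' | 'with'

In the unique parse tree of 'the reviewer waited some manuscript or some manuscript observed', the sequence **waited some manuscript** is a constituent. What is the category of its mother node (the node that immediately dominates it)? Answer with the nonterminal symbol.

S

[S [S [NP [Det the] [N reviewer]] [VP [V waited] [NP [Det some] [N manuscript]]]] [Conj or] [S [NP [Det some] [N manuscript]] [VP [V observed]]]]
The span 'waited some manuscript' is the VP node built by VP → V NP.
Its mother is the S built by S → NP VP.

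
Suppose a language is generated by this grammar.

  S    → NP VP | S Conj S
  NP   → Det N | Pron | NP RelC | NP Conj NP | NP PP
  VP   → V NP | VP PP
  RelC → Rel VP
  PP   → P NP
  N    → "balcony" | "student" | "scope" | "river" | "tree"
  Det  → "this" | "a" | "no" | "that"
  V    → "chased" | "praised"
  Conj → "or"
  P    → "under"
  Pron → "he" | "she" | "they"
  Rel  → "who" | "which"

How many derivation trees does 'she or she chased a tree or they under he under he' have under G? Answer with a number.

9

Two of the 9 distinct bracketings:
[S [NP [NP [Pron she]] [Conj or] [NP [Pron she]]] [VP [V chased] [NP [NP [Det a] [N tree]] [Conj or] [NP [NP [Pron they]] [PP [P under] [NP [NP [Pron he]] [PP [P under] [NP [Pron he]]]]]]]]]
[S [NP [NP [Pron she]] [Conj or] [NP [Pron she]]] [VP [V chased] [NP [NP [Det a] [N tree]] [Conj or] [NP [NP [NP [Pron they]] [PP [P under] [NP [Pron he]]]] [PP [P under] [NP [Pron he]]]]]]]
The trees differ in how a recursive rule is bracketed over the same span.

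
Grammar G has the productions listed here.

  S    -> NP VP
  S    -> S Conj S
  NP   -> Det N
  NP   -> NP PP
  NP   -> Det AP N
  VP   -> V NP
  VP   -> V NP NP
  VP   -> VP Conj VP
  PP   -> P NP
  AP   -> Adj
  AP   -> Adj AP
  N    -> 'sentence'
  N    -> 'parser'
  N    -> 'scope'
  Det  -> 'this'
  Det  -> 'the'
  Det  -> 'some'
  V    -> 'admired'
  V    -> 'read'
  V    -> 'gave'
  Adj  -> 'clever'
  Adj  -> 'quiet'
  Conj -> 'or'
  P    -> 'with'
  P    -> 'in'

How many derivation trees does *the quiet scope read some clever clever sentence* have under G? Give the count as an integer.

1

[S [NP [Det the] [AP [Adj quiet]] [N scope]] [VP [V read] [NP [Det some] [AP [Adj clever] [AP [Adj clever]]] [N sentence]]]]
No rule offers an alternative attachment or grouping for any span, so this is the only derivation.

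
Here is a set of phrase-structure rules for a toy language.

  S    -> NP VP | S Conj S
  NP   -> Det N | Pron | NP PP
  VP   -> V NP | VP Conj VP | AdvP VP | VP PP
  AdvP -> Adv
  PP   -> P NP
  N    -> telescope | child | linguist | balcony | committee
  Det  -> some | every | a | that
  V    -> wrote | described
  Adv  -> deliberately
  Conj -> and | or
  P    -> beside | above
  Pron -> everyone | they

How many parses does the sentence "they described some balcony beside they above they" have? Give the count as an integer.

5

Two of the 5 distinct bracketings:
[S [NP [Pron they]] [VP [V described] [NP [NP [Det some] [N balcony]] [PP [P beside] [NP [NP [Pron they]] [PP [P above] [NP [Pron they]]]]]]]]
[S [NP [Pron they]] [VP [V described] [NP [NP [NP [Det some] [N balcony]] [PP [P beside] [NP [Pron they]]]] [PP [P above] [NP [Pron they]]]]]]
The trees differ in how a recursive rule is bracketed over the same span.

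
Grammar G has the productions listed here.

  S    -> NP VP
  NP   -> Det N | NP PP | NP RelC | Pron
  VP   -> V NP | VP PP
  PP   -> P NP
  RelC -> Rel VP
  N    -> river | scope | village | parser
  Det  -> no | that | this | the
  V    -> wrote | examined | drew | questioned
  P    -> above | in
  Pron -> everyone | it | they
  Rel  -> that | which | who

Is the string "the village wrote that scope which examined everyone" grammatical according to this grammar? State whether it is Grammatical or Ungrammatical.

Grammatical

[S [NP [Det the] [N village]] [VP [V wrote] [NP [NP [Det that] [N scope]] [RelC [Rel which] [VP [V examined] [NP [Pron everyone]]]]]]]
Each bracket corresponds to one application of a listed rule, so the string is derivable from S.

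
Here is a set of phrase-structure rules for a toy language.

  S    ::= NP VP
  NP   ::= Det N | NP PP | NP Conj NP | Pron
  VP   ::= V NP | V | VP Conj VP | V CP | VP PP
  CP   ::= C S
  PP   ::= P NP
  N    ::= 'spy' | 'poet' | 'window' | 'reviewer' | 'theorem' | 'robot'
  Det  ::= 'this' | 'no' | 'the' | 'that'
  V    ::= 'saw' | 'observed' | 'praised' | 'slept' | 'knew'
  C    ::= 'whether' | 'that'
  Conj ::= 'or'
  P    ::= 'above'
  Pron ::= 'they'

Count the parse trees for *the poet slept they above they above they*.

Two of the 5 distinct bracketings:
[S [NP [Det the] [N poet]] [VP [V slept] [NP [NP [Pron they]] [PP [P above] [NP [NP [Pron they]] [PP [P above] [NP [Pron they]]]]]]]]
[S [NP [Det the] [N poet]] [VP [V slept] [NP [NP [NP [Pron they]] [PP [P above] [NP [Pron they]]]] [PP [P above] [NP [Pron they]]]]]]
The trees differ in how a recursive rule is bracketed over the same span.

5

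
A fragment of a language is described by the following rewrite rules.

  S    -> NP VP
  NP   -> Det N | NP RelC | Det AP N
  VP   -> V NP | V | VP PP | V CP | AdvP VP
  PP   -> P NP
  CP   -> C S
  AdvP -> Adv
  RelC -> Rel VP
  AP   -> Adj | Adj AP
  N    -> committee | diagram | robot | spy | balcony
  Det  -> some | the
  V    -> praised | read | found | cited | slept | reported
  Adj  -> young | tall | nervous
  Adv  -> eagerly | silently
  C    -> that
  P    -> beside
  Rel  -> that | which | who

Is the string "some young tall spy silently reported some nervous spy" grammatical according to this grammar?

Grammatical

[S [NP [Det some] [AP [Adj young] [AP [Adj tall]]] [N spy]] [VP [AdvP [Adv silently]] [VP [V reported] [NP [Det some] [AP [Adj nervous]] [N spy]]]]]
Each bracket corresponds to one application of a listed rule, so the string is derivable from S.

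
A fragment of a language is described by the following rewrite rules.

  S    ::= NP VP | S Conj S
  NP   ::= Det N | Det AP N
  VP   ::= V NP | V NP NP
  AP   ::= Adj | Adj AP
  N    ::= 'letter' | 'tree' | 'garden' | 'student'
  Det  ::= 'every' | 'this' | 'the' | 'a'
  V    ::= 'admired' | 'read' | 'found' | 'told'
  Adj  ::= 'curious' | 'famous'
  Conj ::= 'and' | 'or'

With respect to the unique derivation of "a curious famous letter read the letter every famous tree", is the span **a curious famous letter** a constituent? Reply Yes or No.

Yes

[S [NP [Det a] [AP [Adj curious] [AP [Adj famous]]] [N letter]] [VP [V read] [NP [Det the] [N letter]] [NP [Det every] [AP [Adj famous]] [N tree]]]]
The words 'a curious famous letter' are exhaustively dominated by a single NP node (built by NP → Det AP N), so they form a constituent.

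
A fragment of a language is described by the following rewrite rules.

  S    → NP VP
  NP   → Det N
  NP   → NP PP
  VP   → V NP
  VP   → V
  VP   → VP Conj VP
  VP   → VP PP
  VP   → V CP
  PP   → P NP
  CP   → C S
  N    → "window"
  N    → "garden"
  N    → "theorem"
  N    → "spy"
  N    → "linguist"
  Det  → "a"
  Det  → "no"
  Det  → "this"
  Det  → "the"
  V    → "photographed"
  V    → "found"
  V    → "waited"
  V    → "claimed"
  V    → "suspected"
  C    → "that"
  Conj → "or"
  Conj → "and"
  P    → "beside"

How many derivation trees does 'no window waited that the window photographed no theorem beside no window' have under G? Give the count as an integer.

3

Two of the 3 distinct bracketings:
[S [NP [Det no] [N window]] [VP [VP [V waited] [CP [C that] [S [NP [Det the] [N window]] [VP [V photographed] [NP [Det no] [N theorem]]]]]] [PP [P beside] [NP [Det no] [N window]]]]]
[S [NP [Det no] [N window]] [VP [V waited] [CP [C that] [S [NP [Det the] [N window]] [VP [V photographed] [NP [NP [Det no] [N theorem]] [PP [P beside] [NP [Det no] [N window]]]]]]]]]
The difference turns on whether NP → NP PP is used at the relevant span, versus an alternative expansion of NP.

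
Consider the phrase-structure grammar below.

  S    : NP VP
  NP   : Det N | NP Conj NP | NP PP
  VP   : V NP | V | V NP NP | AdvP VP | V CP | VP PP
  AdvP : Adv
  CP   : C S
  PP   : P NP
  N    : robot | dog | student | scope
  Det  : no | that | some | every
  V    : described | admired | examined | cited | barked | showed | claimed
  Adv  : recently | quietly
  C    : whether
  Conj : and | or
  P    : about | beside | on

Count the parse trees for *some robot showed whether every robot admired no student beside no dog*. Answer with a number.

3

Two of the 3 distinct bracketings:
[S [NP [Det some] [N robot]] [VP [V showed] [CP [C whether] [S [NP [Det every] [N robot]] [VP [V admired] [NP [NP [Det no] [N student]] [PP [P beside] [NP [Det no] [N dog]]]]]]]]]
[S [NP [Det some] [N robot]] [VP [V showed] [CP [C whether] [S [NP [Det every] [N robot]] [VP [VP [V admired] [NP [Det no] [N student]]] [PP [P beside] [NP [Det no] [N dog]]]]]]]]
The difference turns on whether NP → NP PP is used at the relevant span, versus an alternative expansion of NP.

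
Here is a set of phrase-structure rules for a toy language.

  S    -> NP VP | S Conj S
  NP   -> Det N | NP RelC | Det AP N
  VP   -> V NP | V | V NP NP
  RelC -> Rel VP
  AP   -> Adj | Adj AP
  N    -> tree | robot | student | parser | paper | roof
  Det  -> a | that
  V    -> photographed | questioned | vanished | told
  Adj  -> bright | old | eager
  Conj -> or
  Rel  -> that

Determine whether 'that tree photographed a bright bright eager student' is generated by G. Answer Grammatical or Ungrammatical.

Grammatical

[S [NP [Det that] [N tree]] [VP [V photographed] [NP [Det a] [AP [Adj bright] [AP [Adj bright] [AP [Adj eager]]]] [N student]]]]
The bracketing above is licensed at every node by one of the given productions, with S at the root.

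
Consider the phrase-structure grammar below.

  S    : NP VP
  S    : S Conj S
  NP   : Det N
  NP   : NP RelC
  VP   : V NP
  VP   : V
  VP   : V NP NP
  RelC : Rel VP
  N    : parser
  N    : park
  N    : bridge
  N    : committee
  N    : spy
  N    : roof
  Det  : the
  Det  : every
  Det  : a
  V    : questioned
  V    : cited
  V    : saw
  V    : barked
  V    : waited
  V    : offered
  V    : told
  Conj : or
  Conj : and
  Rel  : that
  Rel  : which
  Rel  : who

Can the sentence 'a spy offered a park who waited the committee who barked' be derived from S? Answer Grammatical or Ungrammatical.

S
  NP
    Det: a
    N: spy
  VP
    V: offered
    NP
      NP
        Det: a
        N: park
      RelC
        Rel: who
        VP
          V: waited
          NP
            NP
              Det: the
              N: committee
            RelC
              Rel: who
              VP
                V: barked
Each bracket corresponds to one application of a listed rule, so the string is derivable from S.

Grammatical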